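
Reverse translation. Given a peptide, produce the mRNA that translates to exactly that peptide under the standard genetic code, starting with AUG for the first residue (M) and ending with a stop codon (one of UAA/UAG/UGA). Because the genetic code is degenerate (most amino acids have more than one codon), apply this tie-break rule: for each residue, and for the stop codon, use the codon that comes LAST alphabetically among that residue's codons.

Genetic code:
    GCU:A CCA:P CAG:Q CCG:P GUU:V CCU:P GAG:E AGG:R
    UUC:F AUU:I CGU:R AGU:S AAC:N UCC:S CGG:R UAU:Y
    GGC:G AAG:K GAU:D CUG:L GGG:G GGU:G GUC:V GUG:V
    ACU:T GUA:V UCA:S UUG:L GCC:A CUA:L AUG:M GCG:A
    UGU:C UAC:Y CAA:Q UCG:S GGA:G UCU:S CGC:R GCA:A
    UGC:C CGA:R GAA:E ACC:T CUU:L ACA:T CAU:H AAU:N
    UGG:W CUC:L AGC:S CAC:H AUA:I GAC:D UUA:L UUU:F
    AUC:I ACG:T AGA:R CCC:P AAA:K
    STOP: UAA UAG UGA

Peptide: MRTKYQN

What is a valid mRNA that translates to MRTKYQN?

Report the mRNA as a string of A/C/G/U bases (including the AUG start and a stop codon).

Answer: mRNA: AUGCGUACUAAGUAUCAGAAUUGA

Derivation:
residue 1: M -> AUG (start codon)
residue 2: R codons sorted = AGA,AGG,CGA,CGC,CGG,CGU -> pick last = CGU
residue 3: T codons sorted = ACA,ACC,ACG,ACU -> pick last = ACU
residue 4: K codons sorted = AAA,AAG -> pick last = AAG
residue 5: Y codons sorted = UAC,UAU -> pick last = UAU
residue 6: Q codons sorted = CAA,CAG -> pick last = CAG
residue 7: N codons sorted = AAC,AAU -> pick last = AAU
terminator: stop codons sorted = UAA,UAG,UGA -> pick last = UGA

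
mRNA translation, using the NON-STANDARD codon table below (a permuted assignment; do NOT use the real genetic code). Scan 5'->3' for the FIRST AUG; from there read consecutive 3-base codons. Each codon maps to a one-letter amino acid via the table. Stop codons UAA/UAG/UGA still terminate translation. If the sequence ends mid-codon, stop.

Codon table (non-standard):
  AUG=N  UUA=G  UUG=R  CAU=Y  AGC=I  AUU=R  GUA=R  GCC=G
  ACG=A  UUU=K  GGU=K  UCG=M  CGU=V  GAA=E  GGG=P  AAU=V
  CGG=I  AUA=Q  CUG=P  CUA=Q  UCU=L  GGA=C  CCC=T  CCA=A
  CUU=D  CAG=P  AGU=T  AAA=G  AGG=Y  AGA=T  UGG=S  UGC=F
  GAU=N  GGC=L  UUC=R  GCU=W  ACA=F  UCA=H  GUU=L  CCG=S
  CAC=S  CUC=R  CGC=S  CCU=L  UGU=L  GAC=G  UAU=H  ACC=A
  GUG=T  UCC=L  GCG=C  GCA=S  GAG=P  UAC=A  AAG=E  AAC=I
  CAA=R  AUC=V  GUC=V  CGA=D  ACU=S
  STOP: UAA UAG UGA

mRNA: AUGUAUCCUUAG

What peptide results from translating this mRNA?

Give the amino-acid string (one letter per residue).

start AUG at pos 0
pos 0: AUG -> N; peptide=N
pos 3: UAU -> H; peptide=NH
pos 6: CCU -> L; peptide=NHL
pos 9: UAG -> STOP

Answer: NHL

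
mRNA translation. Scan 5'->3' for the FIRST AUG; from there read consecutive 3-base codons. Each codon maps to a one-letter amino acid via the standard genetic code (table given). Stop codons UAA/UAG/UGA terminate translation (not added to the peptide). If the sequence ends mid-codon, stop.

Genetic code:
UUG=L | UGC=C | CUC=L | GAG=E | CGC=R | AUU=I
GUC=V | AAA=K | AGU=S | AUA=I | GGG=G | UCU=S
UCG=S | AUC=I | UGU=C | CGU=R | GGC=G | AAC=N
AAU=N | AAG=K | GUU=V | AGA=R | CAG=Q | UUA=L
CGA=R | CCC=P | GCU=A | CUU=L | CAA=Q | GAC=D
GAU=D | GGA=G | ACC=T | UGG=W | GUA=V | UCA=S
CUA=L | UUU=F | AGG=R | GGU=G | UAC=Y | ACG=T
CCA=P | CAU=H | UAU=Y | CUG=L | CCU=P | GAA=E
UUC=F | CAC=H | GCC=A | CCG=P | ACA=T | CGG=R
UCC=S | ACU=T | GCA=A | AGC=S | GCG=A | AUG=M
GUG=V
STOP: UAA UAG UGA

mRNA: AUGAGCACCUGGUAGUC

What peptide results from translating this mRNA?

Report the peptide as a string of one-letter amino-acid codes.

Answer: MSTW

Derivation:
start AUG at pos 0
pos 0: AUG -> M; peptide=M
pos 3: AGC -> S; peptide=MS
pos 6: ACC -> T; peptide=MST
pos 9: UGG -> W; peptide=MSTW
pos 12: UAG -> STOP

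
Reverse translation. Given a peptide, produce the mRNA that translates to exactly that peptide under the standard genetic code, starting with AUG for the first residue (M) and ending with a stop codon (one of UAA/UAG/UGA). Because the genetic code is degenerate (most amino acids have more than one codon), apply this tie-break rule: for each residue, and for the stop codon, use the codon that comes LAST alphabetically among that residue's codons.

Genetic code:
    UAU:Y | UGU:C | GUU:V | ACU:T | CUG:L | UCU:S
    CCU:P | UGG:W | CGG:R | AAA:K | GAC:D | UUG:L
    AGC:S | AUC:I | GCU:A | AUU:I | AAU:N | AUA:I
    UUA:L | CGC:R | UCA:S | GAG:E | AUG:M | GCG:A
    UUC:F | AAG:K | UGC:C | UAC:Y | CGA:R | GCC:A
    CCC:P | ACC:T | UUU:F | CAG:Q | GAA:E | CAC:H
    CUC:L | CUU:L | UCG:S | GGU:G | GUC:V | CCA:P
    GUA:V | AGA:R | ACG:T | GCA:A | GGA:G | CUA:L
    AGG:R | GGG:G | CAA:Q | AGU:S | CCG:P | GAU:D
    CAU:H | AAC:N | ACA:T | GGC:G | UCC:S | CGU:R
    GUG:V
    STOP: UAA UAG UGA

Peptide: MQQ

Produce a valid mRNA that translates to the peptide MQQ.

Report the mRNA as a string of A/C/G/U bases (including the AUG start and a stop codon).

Answer: mRNA: AUGCAGCAGUGA

Derivation:
residue 1: M -> AUG (start codon)
residue 2: Q codons sorted = CAA,CAG -> pick last = CAG
residue 3: Q codons sorted = CAA,CAG -> pick last = CAG
terminator: stop codons sorted = UAA,UAG,UGA -> pick last = UGA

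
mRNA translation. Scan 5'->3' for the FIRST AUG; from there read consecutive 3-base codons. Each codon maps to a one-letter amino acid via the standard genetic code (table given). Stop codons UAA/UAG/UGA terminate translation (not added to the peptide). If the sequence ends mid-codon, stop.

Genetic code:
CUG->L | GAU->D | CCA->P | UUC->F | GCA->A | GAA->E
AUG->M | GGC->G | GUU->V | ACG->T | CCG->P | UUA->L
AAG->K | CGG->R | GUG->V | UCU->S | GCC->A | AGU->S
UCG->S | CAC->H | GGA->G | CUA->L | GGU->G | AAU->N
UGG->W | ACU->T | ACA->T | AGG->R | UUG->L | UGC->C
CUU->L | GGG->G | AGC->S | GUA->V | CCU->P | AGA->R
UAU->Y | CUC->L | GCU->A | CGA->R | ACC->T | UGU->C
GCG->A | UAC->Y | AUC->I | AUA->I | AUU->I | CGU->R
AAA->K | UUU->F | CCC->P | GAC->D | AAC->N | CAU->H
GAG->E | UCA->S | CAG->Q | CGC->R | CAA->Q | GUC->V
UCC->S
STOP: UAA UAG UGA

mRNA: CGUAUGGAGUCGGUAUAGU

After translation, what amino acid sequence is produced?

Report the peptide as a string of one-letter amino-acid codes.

start AUG at pos 3
pos 3: AUG -> M; peptide=M
pos 6: GAG -> E; peptide=ME
pos 9: UCG -> S; peptide=MES
pos 12: GUA -> V; peptide=MESV
pos 15: UAG -> STOP

Answer: MESV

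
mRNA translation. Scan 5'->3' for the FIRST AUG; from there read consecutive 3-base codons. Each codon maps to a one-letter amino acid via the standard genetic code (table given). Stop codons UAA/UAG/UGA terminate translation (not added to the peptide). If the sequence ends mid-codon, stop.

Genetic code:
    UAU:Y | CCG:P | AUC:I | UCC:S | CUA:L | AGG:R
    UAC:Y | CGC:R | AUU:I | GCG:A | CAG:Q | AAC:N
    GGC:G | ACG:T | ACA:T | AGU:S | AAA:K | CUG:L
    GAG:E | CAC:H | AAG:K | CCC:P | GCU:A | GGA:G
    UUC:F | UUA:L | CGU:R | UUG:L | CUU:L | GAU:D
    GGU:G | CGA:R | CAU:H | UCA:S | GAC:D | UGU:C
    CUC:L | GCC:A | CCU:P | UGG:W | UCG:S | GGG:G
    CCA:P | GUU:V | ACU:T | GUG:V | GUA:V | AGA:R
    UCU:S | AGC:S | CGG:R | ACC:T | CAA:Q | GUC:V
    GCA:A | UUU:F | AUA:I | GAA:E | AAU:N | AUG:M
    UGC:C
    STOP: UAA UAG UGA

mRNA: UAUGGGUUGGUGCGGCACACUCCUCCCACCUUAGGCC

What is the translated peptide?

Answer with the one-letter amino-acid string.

start AUG at pos 1
pos 1: AUG -> M; peptide=M
pos 4: GGU -> G; peptide=MG
pos 7: UGG -> W; peptide=MGW
pos 10: UGC -> C; peptide=MGWC
pos 13: GGC -> G; peptide=MGWCG
pos 16: ACA -> T; peptide=MGWCGT
pos 19: CUC -> L; peptide=MGWCGTL
pos 22: CUC -> L; peptide=MGWCGTLL
pos 25: CCA -> P; peptide=MGWCGTLLP
pos 28: CCU -> P; peptide=MGWCGTLLPP
pos 31: UAG -> STOP

Answer: MGWCGTLLPP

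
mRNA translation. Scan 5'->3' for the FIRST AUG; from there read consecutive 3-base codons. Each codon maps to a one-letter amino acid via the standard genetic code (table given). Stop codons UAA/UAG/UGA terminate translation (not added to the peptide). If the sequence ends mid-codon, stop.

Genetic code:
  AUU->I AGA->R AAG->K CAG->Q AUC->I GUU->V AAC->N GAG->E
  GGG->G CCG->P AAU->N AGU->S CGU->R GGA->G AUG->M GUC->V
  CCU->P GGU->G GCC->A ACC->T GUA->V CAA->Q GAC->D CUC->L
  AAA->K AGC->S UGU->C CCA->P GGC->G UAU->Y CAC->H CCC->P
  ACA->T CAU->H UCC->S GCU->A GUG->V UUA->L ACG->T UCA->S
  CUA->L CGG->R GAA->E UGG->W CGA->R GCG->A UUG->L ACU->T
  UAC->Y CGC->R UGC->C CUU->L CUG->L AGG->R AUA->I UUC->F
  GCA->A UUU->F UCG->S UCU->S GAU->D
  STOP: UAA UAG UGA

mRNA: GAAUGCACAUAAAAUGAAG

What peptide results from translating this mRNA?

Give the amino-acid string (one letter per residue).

Answer: MHIK

Derivation:
start AUG at pos 2
pos 2: AUG -> M; peptide=M
pos 5: CAC -> H; peptide=MH
pos 8: AUA -> I; peptide=MHI
pos 11: AAA -> K; peptide=MHIK
pos 14: UGA -> STOP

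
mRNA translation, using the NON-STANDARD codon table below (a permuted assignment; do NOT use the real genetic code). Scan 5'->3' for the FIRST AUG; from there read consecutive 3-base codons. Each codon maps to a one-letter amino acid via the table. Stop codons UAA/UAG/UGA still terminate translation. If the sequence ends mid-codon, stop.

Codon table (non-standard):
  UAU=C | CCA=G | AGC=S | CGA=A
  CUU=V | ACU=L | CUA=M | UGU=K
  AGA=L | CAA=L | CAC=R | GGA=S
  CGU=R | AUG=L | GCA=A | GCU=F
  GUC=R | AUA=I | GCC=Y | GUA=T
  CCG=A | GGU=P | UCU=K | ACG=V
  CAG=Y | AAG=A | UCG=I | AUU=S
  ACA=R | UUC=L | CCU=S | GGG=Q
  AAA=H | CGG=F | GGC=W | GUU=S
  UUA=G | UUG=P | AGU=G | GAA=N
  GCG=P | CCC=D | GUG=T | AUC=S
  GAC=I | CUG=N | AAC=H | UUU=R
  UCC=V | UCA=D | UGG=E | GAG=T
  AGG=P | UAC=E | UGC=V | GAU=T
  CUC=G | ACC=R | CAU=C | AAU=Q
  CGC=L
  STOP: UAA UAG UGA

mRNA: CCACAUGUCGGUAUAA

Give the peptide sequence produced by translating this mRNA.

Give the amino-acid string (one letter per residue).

Answer: LIT

Derivation:
start AUG at pos 4
pos 4: AUG -> L; peptide=L
pos 7: UCG -> I; peptide=LI
pos 10: GUA -> T; peptide=LIT
pos 13: UAA -> STOP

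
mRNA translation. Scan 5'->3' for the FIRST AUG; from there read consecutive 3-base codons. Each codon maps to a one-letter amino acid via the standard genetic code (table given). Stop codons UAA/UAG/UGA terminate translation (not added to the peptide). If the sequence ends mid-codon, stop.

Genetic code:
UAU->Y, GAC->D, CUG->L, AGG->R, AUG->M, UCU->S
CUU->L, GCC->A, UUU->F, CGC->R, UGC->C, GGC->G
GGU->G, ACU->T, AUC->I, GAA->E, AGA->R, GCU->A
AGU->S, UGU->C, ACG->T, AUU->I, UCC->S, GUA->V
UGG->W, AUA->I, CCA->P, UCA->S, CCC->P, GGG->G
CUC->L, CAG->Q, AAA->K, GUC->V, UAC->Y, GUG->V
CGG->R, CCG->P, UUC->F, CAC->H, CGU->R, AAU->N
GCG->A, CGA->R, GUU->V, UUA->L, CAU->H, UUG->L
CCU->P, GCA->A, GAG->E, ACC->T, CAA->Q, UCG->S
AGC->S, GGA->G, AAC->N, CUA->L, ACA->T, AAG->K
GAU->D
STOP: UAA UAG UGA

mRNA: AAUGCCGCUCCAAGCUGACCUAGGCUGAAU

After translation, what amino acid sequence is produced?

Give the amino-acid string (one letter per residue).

start AUG at pos 1
pos 1: AUG -> M; peptide=M
pos 4: CCG -> P; peptide=MP
pos 7: CUC -> L; peptide=MPL
pos 10: CAA -> Q; peptide=MPLQ
pos 13: GCU -> A; peptide=MPLQA
pos 16: GAC -> D; peptide=MPLQAD
pos 19: CUA -> L; peptide=MPLQADL
pos 22: GGC -> G; peptide=MPLQADLG
pos 25: UGA -> STOP

Answer: MPLQADLG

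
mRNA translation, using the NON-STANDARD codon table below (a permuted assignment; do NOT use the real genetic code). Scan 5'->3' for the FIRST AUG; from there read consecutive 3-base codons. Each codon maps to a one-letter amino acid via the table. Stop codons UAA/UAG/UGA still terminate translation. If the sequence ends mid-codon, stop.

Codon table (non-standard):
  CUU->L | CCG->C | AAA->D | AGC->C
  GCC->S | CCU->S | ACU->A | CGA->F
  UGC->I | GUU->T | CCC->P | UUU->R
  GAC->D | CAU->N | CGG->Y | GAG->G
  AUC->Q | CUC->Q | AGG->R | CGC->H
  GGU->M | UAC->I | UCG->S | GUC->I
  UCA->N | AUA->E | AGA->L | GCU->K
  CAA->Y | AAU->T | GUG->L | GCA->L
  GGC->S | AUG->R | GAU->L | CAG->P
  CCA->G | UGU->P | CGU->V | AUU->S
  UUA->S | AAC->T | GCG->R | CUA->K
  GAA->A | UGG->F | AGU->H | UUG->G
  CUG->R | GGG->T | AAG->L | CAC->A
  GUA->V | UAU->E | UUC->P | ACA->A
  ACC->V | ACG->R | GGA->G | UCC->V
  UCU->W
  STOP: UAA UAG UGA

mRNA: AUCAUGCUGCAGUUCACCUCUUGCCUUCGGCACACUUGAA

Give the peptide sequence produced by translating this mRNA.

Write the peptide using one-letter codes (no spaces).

Answer: RRPPVWILYAA

Derivation:
start AUG at pos 3
pos 3: AUG -> R; peptide=R
pos 6: CUG -> R; peptide=RR
pos 9: CAG -> P; peptide=RRP
pos 12: UUC -> P; peptide=RRPP
pos 15: ACC -> V; peptide=RRPPV
pos 18: UCU -> W; peptide=RRPPVW
pos 21: UGC -> I; peptide=RRPPVWI
pos 24: CUU -> L; peptide=RRPPVWIL
pos 27: CGG -> Y; peptide=RRPPVWILY
pos 30: CAC -> A; peptide=RRPPVWILYA
pos 33: ACU -> A; peptide=RRPPVWILYAA
pos 36: UGA -> STOP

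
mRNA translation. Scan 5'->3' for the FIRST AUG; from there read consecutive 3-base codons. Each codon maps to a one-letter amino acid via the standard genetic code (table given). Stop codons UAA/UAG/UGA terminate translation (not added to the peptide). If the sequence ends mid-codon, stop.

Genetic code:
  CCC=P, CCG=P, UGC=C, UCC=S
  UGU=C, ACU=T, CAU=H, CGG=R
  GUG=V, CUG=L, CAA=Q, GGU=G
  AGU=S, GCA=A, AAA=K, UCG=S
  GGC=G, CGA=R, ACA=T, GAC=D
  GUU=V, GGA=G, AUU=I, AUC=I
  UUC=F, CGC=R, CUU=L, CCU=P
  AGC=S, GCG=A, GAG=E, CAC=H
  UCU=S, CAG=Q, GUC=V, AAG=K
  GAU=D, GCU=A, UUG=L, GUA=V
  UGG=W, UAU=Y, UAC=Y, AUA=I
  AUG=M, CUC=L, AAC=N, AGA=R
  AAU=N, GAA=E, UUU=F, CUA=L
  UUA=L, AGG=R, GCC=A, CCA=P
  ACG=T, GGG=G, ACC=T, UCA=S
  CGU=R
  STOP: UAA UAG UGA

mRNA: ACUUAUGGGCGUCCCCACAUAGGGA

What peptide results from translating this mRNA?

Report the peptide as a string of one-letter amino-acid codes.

start AUG at pos 4
pos 4: AUG -> M; peptide=M
pos 7: GGC -> G; peptide=MG
pos 10: GUC -> V; peptide=MGV
pos 13: CCC -> P; peptide=MGVP
pos 16: ACA -> T; peptide=MGVPT
pos 19: UAG -> STOP

Answer: MGVPT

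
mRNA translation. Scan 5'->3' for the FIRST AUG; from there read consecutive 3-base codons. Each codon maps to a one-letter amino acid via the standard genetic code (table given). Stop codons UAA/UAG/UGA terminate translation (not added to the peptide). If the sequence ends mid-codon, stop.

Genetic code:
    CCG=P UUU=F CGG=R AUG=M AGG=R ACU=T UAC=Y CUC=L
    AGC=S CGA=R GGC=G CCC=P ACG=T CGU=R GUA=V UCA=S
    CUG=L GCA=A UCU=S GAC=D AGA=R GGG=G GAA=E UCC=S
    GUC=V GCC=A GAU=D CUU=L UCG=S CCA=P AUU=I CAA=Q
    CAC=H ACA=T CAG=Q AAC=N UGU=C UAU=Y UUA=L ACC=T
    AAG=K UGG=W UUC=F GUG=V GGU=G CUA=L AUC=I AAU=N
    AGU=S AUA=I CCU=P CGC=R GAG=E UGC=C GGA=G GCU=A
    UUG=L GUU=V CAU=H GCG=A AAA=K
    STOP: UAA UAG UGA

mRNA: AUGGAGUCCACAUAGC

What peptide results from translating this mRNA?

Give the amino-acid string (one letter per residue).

start AUG at pos 0
pos 0: AUG -> M; peptide=M
pos 3: GAG -> E; peptide=ME
pos 6: UCC -> S; peptide=MES
pos 9: ACA -> T; peptide=MEST
pos 12: UAG -> STOP

Answer: MEST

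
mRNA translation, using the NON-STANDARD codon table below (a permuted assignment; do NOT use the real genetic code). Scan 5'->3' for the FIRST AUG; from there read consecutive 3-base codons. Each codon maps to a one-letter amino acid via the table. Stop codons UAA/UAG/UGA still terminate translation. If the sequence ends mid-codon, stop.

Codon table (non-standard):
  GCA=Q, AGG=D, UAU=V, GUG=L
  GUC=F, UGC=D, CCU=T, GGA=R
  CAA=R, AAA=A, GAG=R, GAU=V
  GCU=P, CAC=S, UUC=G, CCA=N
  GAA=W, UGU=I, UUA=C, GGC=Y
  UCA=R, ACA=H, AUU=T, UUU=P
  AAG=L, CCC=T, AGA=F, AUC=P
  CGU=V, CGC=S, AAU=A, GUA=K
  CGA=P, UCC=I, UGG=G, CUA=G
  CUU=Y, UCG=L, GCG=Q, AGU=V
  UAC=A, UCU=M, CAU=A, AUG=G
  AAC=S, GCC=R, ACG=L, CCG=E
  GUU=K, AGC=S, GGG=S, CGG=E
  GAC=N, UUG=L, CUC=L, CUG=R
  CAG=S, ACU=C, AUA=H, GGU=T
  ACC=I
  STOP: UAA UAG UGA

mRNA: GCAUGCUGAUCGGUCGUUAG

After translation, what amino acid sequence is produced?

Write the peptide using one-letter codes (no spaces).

Answer: GRPTV

Derivation:
start AUG at pos 2
pos 2: AUG -> G; peptide=G
pos 5: CUG -> R; peptide=GR
pos 8: AUC -> P; peptide=GRP
pos 11: GGU -> T; peptide=GRPT
pos 14: CGU -> V; peptide=GRPTV
pos 17: UAG -> STOP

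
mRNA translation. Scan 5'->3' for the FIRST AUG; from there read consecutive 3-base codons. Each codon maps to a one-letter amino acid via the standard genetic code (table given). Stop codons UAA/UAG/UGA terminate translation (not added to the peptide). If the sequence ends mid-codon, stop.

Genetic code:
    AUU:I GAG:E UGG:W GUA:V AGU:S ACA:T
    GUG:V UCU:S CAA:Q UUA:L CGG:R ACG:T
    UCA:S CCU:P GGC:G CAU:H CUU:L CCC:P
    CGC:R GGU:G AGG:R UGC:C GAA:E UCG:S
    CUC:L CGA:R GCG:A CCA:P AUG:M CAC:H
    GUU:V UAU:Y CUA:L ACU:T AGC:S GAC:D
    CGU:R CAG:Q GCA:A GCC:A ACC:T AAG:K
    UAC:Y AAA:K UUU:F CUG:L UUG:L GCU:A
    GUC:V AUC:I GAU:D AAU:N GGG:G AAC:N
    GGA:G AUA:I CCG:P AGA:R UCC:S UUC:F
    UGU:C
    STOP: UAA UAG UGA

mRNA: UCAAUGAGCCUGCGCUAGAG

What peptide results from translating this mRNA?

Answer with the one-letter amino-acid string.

start AUG at pos 3
pos 3: AUG -> M; peptide=M
pos 6: AGC -> S; peptide=MS
pos 9: CUG -> L; peptide=MSL
pos 12: CGC -> R; peptide=MSLR
pos 15: UAG -> STOP

Answer: MSLR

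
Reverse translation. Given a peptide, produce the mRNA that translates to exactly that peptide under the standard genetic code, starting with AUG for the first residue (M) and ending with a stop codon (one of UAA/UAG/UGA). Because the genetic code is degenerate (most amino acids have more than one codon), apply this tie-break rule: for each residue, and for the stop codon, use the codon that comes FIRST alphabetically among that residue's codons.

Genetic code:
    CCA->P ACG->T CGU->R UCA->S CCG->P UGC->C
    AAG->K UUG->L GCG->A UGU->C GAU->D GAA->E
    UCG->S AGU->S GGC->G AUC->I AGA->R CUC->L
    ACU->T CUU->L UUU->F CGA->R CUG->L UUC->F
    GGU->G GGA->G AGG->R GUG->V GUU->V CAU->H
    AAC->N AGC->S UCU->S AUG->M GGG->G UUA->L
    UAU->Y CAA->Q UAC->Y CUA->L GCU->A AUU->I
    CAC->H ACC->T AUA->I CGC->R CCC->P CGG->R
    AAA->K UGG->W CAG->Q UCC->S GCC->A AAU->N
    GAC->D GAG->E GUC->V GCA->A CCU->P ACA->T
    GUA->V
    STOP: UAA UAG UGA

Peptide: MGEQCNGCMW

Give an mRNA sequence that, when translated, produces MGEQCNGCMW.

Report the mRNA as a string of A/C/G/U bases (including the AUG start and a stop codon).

residue 1: M -> AUG (start codon)
residue 2: G codons sorted = GGA,GGC,GGG,GGU -> pick first = GGA
residue 3: E codons sorted = GAA,GAG -> pick first = GAA
residue 4: Q codons sorted = CAA,CAG -> pick first = CAA
residue 5: C codons sorted = UGC,UGU -> pick first = UGC
residue 6: N codons sorted = AAC,AAU -> pick first = AAC
residue 7: G codons sorted = GGA,GGC,GGG,GGU -> pick first = GGA
residue 8: C codons sorted = UGC,UGU -> pick first = UGC
residue 9: M -> AUG (only codon)
residue 10: W -> UGG (only codon)
terminator: stop codons sorted = UAA,UAG,UGA -> pick first = UAA

Answer: mRNA: AUGGGAGAACAAUGCAACGGAUGCAUGUGGUAA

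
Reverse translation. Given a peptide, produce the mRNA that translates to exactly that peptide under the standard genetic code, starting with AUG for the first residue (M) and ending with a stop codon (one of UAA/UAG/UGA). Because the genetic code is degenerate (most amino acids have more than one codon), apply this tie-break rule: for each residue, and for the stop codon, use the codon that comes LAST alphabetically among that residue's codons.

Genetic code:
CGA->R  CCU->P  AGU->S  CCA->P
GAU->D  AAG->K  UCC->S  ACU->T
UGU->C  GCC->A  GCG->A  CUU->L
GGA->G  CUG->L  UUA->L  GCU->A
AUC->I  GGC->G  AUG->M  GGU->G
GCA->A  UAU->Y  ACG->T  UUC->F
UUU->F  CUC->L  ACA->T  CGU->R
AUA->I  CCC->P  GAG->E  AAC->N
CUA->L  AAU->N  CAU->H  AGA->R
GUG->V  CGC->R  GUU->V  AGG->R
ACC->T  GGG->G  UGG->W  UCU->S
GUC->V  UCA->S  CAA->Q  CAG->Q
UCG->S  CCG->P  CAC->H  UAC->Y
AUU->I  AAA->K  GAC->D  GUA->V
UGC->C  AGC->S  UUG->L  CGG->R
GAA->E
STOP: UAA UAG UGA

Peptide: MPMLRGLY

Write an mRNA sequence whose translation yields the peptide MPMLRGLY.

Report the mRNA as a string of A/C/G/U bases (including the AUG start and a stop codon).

residue 1: M -> AUG (start codon)
residue 2: P codons sorted = CCA,CCC,CCG,CCU -> pick last = CCU
residue 3: M -> AUG (only codon)
residue 4: L codons sorted = CUA,CUC,CUG,CUU,UUA,UUG -> pick last = UUG
residue 5: R codons sorted = AGA,AGG,CGA,CGC,CGG,CGU -> pick last = CGU
residue 6: G codons sorted = GGA,GGC,GGG,GGU -> pick last = GGU
residue 7: L codons sorted = CUA,CUC,CUG,CUU,UUA,UUG -> pick last = UUG
residue 8: Y codons sorted = UAC,UAU -> pick last = UAU
terminator: stop codons sorted = UAA,UAG,UGA -> pick last = UGA

Answer: mRNA: AUGCCUAUGUUGCGUGGUUUGUAUUGA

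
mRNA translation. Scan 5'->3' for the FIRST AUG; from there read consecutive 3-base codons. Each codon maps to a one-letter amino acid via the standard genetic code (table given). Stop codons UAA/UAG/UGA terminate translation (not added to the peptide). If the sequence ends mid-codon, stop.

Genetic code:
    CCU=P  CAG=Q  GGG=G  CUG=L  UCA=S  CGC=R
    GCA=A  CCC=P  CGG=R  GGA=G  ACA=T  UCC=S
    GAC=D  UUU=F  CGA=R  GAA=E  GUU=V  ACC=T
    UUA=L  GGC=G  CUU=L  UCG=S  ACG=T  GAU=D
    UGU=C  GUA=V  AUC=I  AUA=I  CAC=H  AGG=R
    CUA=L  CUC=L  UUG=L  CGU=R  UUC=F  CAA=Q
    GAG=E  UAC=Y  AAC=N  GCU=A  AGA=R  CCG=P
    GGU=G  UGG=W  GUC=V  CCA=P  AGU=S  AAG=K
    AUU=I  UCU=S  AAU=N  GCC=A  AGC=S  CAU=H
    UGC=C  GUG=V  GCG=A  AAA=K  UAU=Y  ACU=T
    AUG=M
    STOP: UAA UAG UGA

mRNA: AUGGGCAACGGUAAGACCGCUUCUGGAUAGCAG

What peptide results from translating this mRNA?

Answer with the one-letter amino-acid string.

Answer: MGNGKTASG

Derivation:
start AUG at pos 0
pos 0: AUG -> M; peptide=M
pos 3: GGC -> G; peptide=MG
pos 6: AAC -> N; peptide=MGN
pos 9: GGU -> G; peptide=MGNG
pos 12: AAG -> K; peptide=MGNGK
pos 15: ACC -> T; peptide=MGNGKT
pos 18: GCU -> A; peptide=MGNGKTA
pos 21: UCU -> S; peptide=MGNGKTAS
pos 24: GGA -> G; peptide=MGNGKTASG
pos 27: UAG -> STOP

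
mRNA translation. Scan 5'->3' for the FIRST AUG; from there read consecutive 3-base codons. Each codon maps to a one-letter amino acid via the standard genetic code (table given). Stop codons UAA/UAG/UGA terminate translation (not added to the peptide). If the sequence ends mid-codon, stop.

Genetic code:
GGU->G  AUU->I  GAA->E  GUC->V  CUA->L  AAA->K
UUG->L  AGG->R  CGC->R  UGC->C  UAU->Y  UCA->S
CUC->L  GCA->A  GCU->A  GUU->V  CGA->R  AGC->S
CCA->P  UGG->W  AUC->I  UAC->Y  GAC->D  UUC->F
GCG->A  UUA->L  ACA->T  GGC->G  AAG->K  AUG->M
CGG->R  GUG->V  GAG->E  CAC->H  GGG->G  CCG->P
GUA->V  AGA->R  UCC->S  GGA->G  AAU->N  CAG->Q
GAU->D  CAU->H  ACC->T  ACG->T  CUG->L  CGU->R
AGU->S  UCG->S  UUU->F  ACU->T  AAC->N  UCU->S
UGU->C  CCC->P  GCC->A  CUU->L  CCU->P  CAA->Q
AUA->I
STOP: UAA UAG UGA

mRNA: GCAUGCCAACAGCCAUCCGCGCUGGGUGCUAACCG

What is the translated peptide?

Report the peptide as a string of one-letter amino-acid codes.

start AUG at pos 2
pos 2: AUG -> M; peptide=M
pos 5: CCA -> P; peptide=MP
pos 8: ACA -> T; peptide=MPT
pos 11: GCC -> A; peptide=MPTA
pos 14: AUC -> I; peptide=MPTAI
pos 17: CGC -> R; peptide=MPTAIR
pos 20: GCU -> A; peptide=MPTAIRA
pos 23: GGG -> G; peptide=MPTAIRAG
pos 26: UGC -> C; peptide=MPTAIRAGC
pos 29: UAA -> STOP

Answer: MPTAIRAGC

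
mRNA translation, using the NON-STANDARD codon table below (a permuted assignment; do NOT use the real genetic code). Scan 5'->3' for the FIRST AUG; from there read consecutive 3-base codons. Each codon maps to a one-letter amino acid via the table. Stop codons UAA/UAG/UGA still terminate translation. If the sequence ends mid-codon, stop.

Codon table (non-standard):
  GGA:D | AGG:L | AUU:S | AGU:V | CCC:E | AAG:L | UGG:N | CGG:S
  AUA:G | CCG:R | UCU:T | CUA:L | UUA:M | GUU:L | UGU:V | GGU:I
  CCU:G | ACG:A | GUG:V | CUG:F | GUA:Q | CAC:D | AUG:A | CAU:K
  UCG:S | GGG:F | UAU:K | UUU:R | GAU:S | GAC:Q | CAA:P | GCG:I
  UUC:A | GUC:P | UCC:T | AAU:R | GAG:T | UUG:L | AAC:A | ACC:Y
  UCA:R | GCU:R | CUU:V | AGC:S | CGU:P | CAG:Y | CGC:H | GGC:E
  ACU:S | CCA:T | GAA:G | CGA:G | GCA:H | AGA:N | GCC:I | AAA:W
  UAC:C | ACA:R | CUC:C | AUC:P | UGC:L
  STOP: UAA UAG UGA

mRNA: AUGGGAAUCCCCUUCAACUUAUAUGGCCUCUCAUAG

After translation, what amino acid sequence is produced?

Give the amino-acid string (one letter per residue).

start AUG at pos 0
pos 0: AUG -> A; peptide=A
pos 3: GGA -> D; peptide=AD
pos 6: AUC -> P; peptide=ADP
pos 9: CCC -> E; peptide=ADPE
pos 12: UUC -> A; peptide=ADPEA
pos 15: AAC -> A; peptide=ADPEAA
pos 18: UUA -> M; peptide=ADPEAAM
pos 21: UAU -> K; peptide=ADPEAAMK
pos 24: GGC -> E; peptide=ADPEAAMKE
pos 27: CUC -> C; peptide=ADPEAAMKEC
pos 30: UCA -> R; peptide=ADPEAAMKECR
pos 33: UAG -> STOP

Answer: ADPEAAMKECR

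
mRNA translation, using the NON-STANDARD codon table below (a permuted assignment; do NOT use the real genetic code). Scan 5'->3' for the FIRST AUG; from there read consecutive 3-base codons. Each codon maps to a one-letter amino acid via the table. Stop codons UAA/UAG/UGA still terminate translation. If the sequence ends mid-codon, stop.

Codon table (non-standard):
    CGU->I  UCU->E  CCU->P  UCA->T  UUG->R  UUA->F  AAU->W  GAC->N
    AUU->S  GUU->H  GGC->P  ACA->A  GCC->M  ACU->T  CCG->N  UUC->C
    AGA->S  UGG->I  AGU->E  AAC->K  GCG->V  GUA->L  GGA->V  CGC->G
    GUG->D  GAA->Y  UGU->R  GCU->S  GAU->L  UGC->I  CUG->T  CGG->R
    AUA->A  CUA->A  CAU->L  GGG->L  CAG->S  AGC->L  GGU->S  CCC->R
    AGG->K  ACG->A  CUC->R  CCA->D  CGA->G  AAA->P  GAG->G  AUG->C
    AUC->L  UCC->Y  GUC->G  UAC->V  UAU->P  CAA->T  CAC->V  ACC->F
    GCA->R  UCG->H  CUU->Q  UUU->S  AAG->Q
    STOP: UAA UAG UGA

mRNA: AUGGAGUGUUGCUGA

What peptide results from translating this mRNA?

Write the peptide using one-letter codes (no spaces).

Answer: CGRI

Derivation:
start AUG at pos 0
pos 0: AUG -> C; peptide=C
pos 3: GAG -> G; peptide=CG
pos 6: UGU -> R; peptide=CGR
pos 9: UGC -> I; peptide=CGRI
pos 12: UGA -> STOP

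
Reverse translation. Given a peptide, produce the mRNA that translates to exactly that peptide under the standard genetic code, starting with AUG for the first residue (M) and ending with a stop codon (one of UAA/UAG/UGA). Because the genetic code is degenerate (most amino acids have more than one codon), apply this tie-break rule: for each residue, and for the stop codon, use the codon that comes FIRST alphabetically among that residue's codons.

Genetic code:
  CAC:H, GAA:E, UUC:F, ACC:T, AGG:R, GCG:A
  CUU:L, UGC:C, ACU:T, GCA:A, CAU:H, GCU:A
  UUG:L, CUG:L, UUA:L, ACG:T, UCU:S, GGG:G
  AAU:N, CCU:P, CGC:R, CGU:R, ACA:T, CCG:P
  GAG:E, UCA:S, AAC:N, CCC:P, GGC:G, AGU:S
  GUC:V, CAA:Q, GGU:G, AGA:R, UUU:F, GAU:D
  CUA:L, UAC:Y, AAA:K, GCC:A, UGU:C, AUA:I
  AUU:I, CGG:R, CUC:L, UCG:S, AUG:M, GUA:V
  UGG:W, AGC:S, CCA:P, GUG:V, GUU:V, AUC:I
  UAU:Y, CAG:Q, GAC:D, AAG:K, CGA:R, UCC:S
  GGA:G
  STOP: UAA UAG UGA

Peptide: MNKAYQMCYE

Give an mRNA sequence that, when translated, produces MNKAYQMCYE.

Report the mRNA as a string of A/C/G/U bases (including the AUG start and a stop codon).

residue 1: M -> AUG (start codon)
residue 2: N codons sorted = AAC,AAU -> pick first = AAC
residue 3: K codons sorted = AAA,AAG -> pick first = AAA
residue 4: A codons sorted = GCA,GCC,GCG,GCU -> pick first = GCA
residue 5: Y codons sorted = UAC,UAU -> pick first = UAC
residue 6: Q codons sorted = CAA,CAG -> pick first = CAA
residue 7: M -> AUG (only codon)
residue 8: C codons sorted = UGC,UGU -> pick first = UGC
residue 9: Y codons sorted = UAC,UAU -> pick first = UAC
residue 10: E codons sorted = GAA,GAG -> pick first = GAA
terminator: stop codons sorted = UAA,UAG,UGA -> pick first = UAA

Answer: mRNA: AUGAACAAAGCAUACCAAAUGUGCUACGAAUAA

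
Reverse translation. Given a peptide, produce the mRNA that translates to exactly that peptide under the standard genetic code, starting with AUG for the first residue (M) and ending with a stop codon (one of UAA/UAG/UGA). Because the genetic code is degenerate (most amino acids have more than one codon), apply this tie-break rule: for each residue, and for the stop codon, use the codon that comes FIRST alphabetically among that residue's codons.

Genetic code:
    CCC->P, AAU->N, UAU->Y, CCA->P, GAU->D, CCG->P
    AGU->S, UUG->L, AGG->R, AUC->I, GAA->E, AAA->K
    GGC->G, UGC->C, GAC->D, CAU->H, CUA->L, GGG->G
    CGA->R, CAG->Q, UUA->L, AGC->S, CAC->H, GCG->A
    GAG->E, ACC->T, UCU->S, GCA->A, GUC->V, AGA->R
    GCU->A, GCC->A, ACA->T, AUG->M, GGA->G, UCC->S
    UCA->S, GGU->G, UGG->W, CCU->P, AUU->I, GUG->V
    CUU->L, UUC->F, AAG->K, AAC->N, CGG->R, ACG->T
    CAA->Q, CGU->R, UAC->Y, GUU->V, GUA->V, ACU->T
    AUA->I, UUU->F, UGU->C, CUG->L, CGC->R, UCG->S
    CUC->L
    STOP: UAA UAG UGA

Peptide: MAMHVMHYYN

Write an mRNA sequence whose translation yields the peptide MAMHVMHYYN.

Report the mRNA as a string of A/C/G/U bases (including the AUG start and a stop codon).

residue 1: M -> AUG (start codon)
residue 2: A codons sorted = GCA,GCC,GCG,GCU -> pick first = GCA
residue 3: M -> AUG (only codon)
residue 4: H codons sorted = CAC,CAU -> pick first = CAC
residue 5: V codons sorted = GUA,GUC,GUG,GUU -> pick first = GUA
residue 6: M -> AUG (only codon)
residue 7: H codons sorted = CAC,CAU -> pick first = CAC
residue 8: Y codons sorted = UAC,UAU -> pick first = UAC
residue 9: Y codons sorted = UAC,UAU -> pick first = UAC
residue 10: N codons sorted = AAC,AAU -> pick first = AAC
terminator: stop codons sorted = UAA,UAG,UGA -> pick first = UAA

Answer: mRNA: AUGGCAAUGCACGUAAUGCACUACUACAACUAA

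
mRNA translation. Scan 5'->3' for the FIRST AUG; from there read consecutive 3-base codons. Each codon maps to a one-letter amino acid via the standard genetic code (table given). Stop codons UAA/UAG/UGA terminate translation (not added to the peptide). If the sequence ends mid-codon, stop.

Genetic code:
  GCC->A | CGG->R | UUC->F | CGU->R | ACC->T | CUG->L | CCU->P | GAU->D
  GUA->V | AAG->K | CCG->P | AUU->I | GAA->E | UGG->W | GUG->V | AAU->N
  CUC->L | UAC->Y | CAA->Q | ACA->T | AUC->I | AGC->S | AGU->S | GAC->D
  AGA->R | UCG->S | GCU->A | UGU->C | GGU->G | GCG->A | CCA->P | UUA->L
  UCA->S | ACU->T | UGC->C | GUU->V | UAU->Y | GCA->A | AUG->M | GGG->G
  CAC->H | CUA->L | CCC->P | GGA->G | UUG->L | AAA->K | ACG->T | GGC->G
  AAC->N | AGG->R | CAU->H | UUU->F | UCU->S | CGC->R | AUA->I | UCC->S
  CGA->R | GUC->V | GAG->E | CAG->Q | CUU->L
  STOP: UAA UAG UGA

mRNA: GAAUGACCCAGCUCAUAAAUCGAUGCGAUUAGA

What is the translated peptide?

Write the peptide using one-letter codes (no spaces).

start AUG at pos 2
pos 2: AUG -> M; peptide=M
pos 5: ACC -> T; peptide=MT
pos 8: CAG -> Q; peptide=MTQ
pos 11: CUC -> L; peptide=MTQL
pos 14: AUA -> I; peptide=MTQLI
pos 17: AAU -> N; peptide=MTQLIN
pos 20: CGA -> R; peptide=MTQLINR
pos 23: UGC -> C; peptide=MTQLINRC
pos 26: GAU -> D; peptide=MTQLINRCD
pos 29: UAG -> STOP

Answer: MTQLINRCD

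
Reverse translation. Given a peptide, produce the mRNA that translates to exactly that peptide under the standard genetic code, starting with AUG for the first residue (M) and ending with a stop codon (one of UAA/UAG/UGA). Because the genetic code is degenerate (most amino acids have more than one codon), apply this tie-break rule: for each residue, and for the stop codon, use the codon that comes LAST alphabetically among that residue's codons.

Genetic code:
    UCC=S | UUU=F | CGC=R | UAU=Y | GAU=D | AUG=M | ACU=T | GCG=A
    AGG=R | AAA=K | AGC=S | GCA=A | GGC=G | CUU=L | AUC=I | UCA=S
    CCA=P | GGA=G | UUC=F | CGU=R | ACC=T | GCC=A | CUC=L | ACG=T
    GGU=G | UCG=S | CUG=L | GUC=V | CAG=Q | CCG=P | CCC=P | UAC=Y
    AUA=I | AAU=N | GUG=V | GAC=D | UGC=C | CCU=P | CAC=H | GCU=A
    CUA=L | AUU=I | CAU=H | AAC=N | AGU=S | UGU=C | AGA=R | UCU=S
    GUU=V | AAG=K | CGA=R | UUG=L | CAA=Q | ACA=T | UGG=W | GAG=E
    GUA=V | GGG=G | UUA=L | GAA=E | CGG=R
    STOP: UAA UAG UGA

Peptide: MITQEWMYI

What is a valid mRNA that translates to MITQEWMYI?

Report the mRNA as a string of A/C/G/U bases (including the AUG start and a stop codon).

residue 1: M -> AUG (start codon)
residue 2: I codons sorted = AUA,AUC,AUU -> pick last = AUU
residue 3: T codons sorted = ACA,ACC,ACG,ACU -> pick last = ACU
residue 4: Q codons sorted = CAA,CAG -> pick last = CAG
residue 5: E codons sorted = GAA,GAG -> pick last = GAG
residue 6: W -> UGG (only codon)
residue 7: M -> AUG (only codon)
residue 8: Y codons sorted = UAC,UAU -> pick last = UAU
residue 9: I codons sorted = AUA,AUC,AUU -> pick last = AUU
terminator: stop codons sorted = UAA,UAG,UGA -> pick last = UGA

Answer: mRNA: AUGAUUACUCAGGAGUGGAUGUAUAUUUGA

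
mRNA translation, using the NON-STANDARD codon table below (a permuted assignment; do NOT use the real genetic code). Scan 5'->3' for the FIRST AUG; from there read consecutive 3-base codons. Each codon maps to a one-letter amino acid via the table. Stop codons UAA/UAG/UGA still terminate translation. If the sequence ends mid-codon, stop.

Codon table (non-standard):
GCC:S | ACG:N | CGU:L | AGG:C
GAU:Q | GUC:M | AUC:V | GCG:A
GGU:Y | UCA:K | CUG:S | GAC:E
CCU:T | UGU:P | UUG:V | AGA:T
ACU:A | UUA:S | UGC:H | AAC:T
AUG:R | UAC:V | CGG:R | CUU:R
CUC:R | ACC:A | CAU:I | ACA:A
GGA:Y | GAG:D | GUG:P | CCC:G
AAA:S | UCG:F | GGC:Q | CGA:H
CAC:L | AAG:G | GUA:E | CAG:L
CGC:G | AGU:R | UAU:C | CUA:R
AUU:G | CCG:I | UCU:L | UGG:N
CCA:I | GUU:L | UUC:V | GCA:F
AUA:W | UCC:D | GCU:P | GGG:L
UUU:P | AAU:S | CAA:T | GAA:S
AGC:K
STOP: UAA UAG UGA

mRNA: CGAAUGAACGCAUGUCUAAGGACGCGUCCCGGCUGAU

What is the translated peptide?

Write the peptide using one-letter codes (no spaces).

Answer: RTFPRCNLGQ

Derivation:
start AUG at pos 3
pos 3: AUG -> R; peptide=R
pos 6: AAC -> T; peptide=RT
pos 9: GCA -> F; peptide=RTF
pos 12: UGU -> P; peptide=RTFP
pos 15: CUA -> R; peptide=RTFPR
pos 18: AGG -> C; peptide=RTFPRC
pos 21: ACG -> N; peptide=RTFPRCN
pos 24: CGU -> L; peptide=RTFPRCNL
pos 27: CCC -> G; peptide=RTFPRCNLG
pos 30: GGC -> Q; peptide=RTFPRCNLGQ
pos 33: UGA -> STOP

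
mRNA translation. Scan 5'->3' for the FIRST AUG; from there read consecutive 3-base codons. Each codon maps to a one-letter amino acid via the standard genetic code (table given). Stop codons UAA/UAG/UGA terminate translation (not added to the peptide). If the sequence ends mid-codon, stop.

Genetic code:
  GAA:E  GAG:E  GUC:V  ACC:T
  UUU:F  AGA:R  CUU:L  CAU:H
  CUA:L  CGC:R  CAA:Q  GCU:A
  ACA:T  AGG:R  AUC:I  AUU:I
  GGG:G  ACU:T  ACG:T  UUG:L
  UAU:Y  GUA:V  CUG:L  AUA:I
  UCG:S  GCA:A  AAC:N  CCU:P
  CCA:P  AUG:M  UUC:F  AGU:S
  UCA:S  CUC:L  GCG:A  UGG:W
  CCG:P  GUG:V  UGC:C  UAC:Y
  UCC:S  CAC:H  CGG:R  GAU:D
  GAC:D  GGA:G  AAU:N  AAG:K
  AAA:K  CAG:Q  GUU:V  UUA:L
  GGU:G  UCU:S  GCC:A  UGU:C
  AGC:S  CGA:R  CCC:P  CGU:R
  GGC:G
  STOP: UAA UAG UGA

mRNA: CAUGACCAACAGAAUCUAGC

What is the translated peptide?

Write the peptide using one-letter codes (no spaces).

start AUG at pos 1
pos 1: AUG -> M; peptide=M
pos 4: ACC -> T; peptide=MT
pos 7: AAC -> N; peptide=MTN
pos 10: AGA -> R; peptide=MTNR
pos 13: AUC -> I; peptide=MTNRI
pos 16: UAG -> STOP

Answer: MTNRI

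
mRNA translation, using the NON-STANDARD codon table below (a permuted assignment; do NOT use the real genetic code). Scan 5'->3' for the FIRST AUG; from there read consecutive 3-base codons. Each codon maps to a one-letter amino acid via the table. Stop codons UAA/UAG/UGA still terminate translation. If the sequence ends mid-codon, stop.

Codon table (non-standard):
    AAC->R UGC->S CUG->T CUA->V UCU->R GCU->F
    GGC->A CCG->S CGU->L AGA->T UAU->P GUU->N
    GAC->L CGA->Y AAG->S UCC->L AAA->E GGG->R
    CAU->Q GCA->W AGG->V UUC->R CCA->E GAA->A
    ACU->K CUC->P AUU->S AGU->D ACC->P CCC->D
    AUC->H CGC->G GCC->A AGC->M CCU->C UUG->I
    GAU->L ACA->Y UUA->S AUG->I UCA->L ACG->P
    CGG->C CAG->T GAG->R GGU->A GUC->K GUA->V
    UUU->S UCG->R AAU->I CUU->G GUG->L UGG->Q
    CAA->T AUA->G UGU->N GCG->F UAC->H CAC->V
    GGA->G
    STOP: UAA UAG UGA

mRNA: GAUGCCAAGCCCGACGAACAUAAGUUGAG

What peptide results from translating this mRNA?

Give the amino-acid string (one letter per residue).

Answer: IEMSPRGD

Derivation:
start AUG at pos 1
pos 1: AUG -> I; peptide=I
pos 4: CCA -> E; peptide=IE
pos 7: AGC -> M; peptide=IEM
pos 10: CCG -> S; peptide=IEMS
pos 13: ACG -> P; peptide=IEMSP
pos 16: AAC -> R; peptide=IEMSPR
pos 19: AUA -> G; peptide=IEMSPRG
pos 22: AGU -> D; peptide=IEMSPRGD
pos 25: UGA -> STOP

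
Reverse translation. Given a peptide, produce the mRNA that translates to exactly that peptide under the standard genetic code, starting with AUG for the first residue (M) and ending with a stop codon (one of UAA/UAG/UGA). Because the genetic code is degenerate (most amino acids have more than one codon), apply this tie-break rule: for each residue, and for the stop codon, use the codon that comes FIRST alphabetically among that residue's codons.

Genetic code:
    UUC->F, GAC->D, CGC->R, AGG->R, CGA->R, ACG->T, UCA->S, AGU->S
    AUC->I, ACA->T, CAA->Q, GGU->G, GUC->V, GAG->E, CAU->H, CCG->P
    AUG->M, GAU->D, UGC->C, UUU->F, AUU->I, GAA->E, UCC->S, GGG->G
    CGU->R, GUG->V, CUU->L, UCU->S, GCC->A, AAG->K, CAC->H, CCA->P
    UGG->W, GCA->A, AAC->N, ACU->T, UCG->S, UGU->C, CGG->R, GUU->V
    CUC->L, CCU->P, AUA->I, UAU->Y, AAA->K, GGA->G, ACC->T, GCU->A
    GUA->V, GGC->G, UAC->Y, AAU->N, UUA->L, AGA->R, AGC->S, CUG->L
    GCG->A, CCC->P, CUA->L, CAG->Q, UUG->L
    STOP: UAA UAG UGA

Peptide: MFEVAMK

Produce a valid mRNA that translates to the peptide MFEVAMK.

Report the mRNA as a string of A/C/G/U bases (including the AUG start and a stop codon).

Answer: mRNA: AUGUUCGAAGUAGCAAUGAAAUAA

Derivation:
residue 1: M -> AUG (start codon)
residue 2: F codons sorted = UUC,UUU -> pick first = UUC
residue 3: E codons sorted = GAA,GAG -> pick first = GAA
residue 4: V codons sorted = GUA,GUC,GUG,GUU -> pick first = GUA
residue 5: A codons sorted = GCA,GCC,GCG,GCU -> pick first = GCA
residue 6: M -> AUG (only codon)
residue 7: K codons sorted = AAA,AAG -> pick first = AAA
terminator: stop codons sorted = UAA,UAG,UGA -> pick first = UAA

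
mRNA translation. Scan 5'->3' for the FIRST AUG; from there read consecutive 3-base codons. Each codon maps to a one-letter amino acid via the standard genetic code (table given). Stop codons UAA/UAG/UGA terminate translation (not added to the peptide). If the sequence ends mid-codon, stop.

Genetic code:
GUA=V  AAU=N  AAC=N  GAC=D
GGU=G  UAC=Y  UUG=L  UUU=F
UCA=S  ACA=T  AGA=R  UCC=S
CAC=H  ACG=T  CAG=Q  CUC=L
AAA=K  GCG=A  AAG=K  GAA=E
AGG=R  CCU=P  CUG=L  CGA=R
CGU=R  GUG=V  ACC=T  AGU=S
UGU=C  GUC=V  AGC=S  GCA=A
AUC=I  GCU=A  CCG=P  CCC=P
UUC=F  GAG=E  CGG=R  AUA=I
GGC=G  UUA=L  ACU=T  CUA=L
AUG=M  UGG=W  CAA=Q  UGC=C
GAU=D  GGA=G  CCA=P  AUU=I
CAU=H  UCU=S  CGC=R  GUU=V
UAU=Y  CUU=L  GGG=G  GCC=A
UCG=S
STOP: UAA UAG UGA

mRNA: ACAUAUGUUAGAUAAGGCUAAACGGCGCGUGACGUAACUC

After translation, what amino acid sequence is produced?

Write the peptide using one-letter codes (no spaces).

Answer: MLDKAKRRVT

Derivation:
start AUG at pos 4
pos 4: AUG -> M; peptide=M
pos 7: UUA -> L; peptide=ML
pos 10: GAU -> D; peptide=MLD
pos 13: AAG -> K; peptide=MLDK
pos 16: GCU -> A; peptide=MLDKA
pos 19: AAA -> K; peptide=MLDKAK
pos 22: CGG -> R; peptide=MLDKAKR
pos 25: CGC -> R; peptide=MLDKAKRR
pos 28: GUG -> V; peptide=MLDKAKRRV
pos 31: ACG -> T; peptide=MLDKAKRRVT
pos 34: UAA -> STOP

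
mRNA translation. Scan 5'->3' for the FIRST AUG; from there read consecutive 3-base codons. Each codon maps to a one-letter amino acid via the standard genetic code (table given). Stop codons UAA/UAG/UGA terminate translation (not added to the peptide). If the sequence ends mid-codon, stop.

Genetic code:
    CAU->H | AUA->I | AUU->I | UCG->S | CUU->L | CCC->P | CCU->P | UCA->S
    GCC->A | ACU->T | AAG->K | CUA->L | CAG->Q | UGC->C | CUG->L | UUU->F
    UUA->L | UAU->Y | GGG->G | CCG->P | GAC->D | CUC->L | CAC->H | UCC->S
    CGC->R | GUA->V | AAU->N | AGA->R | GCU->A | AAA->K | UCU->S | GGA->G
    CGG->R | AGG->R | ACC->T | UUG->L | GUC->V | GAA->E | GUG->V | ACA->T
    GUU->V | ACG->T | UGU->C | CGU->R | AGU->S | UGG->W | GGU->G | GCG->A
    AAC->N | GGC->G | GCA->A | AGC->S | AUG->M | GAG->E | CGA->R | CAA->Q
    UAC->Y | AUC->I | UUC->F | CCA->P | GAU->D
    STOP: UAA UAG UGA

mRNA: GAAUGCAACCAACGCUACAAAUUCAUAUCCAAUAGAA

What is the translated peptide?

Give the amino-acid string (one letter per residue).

Answer: MQPTLQIHIQ

Derivation:
start AUG at pos 2
pos 2: AUG -> M; peptide=M
pos 5: CAA -> Q; peptide=MQ
pos 8: CCA -> P; peptide=MQP
pos 11: ACG -> T; peptide=MQPT
pos 14: CUA -> L; peptide=MQPTL
pos 17: CAA -> Q; peptide=MQPTLQ
pos 20: AUU -> I; peptide=MQPTLQI
pos 23: CAU -> H; peptide=MQPTLQIH
pos 26: AUC -> I; peptide=MQPTLQIHI
pos 29: CAA -> Q; peptide=MQPTLQIHIQ
pos 32: UAG -> STOP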